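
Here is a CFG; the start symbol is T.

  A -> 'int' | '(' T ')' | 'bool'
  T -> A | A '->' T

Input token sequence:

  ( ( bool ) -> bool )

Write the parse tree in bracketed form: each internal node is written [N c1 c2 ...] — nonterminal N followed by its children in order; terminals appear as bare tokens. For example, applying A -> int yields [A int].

[T [A ( [T [A ( [T [A bool]] )] -> [T [A bool]]] )]]

T
A
( T )
( A -> T )
( ( T ) -> T )
( ( A ) -> T )
( ( bool ) -> T )
( ( bool ) -> A )
( ( bool ) -> bool )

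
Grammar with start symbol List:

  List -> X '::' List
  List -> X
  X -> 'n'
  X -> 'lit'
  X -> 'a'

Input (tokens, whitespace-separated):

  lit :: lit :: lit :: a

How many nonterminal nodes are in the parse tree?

[List [X lit] :: [List [X lit] :: [List [X lit] :: [List [X a]]]]]

8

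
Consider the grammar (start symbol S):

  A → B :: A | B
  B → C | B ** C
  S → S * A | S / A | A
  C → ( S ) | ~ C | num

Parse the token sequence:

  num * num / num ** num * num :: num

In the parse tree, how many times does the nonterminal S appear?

4

[S [S [S [S [A [B [C num]]]] * [A [B [C num]]]] / [A [B [B [C num]] ** [C num]]]] * [A [B [C num]] :: [A [B [C num]]]]]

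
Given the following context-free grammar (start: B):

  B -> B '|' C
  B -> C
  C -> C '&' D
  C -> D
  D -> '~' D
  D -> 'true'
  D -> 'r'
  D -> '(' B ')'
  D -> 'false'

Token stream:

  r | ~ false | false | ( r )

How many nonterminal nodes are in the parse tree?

[B [B [B [B [C [D r]]] | [C [D ~ [D false]]]] | [C [D false]]] | [C [D ( [B [C [D r]]] )]]]

16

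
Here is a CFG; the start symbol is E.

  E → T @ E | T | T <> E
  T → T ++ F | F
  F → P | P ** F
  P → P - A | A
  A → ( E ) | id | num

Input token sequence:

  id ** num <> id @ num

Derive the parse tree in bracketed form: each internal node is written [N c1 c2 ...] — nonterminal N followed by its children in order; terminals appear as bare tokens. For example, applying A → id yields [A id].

E
T <> E
F <> E
P ** F <> E
A ** F <> E
id ** F <> E
id ** P <> E
id ** A <> E
id ** num <> E
id ** num <> T @ E
id ** num <> F @ E
id ** num <> P @ E
id ** num <> A @ E
id ** num <> id @ E
id ** num <> id @ T
id ** num <> id @ F
id ** num <> id @ P
id ** num <> id @ A
id ** num <> id @ num

[E [T [F [P [A id]] ** [F [P [A num]]]]] <> [E [T [F [P [A id]]]] @ [E [T [F [P [A num]]]]]]]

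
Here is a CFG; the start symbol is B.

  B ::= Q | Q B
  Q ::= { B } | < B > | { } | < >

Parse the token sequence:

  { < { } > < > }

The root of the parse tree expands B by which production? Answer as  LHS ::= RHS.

B ::= Q

[B [Q { [B [Q < [B [Q { }]] >] [B [Q < >]]] }]]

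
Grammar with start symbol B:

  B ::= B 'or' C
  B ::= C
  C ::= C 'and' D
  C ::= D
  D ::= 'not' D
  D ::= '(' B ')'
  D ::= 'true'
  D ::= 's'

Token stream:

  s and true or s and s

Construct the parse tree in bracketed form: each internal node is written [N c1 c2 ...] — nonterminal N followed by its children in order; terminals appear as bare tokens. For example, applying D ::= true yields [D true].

[B [B [C [C [D s]] and [D true]]] or [C [C [D s]] and [D s]]]

B
B or C
C or C
C and D or C
D and D or C
s and D or C
s and true or C
s and true or C and D
s and true or D and D
s and true or s and D
s and true or s and s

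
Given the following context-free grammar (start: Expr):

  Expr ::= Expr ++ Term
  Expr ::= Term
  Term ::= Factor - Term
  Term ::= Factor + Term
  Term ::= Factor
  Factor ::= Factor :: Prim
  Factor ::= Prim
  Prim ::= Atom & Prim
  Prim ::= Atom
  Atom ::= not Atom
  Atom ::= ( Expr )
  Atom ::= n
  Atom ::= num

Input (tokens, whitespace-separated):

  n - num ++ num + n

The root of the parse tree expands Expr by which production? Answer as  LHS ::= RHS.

Expr ::= Expr ++ Term

[Expr [Expr [Term [Factor [Prim [Atom n]]] - [Term [Factor [Prim [Atom num]]]]]] ++ [Term [Factor [Prim [Atom num]]] + [Term [Factor [Prim [Atom n]]]]]]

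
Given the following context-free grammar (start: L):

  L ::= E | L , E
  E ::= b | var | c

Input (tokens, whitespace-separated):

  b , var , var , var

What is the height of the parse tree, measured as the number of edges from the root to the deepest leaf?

5

[L [L [L [L [E b]] , [E var]] , [E var]] , [E var]]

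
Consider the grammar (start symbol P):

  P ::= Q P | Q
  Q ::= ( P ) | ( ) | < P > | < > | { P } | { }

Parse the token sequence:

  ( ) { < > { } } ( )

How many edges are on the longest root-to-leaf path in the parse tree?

[P [Q ( )] [P [Q { [P [Q < >] [P [Q { }]]] }] [P [Q ( )]]]]

6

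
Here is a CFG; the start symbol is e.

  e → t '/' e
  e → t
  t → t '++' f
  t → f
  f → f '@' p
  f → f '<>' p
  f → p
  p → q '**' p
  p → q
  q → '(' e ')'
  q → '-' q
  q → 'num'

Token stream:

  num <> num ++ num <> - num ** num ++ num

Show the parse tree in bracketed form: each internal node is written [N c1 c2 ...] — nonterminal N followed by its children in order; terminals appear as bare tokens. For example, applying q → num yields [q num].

e
t
t ++ f
t ++ f ++ f
f ++ f ++ f
f <> p ++ f ++ f
p <> p ++ f ++ f
q <> p ++ f ++ f
num <> p ++ f ++ f
num <> q ++ f ++ f
num <> num ++ f ++ f
num <> num ++ f <> p ++ f
num <> num ++ p <> p ++ f
num <> num ++ q <> p ++ f
num <> num ++ num <> p ++ f
num <> num ++ num <> q ** p ++ f
num <> num ++ num <> - q ** p ++ f
num <> num ++ num <> - num ** p ++ f
num <> num ++ num <> - num ** q ++ f
num <> num ++ num <> - num ** num ++ f
num <> num ++ num <> - num ** num ++ p
num <> num ++ num <> - num ** num ++ q
num <> num ++ num <> - num ** num ++ num

[e [t [t [t [f [f [p [q num]]] <> [p [q num]]]] ++ [f [f [p [q num]]] <> [p [q - [q num]] ** [p [q num]]]]] ++ [f [p [q num]]]]]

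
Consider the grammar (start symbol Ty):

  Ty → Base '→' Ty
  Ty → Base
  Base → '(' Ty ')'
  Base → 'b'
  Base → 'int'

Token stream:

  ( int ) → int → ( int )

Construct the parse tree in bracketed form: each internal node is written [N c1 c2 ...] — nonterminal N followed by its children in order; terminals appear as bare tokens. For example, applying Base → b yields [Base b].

Ty
Base → Ty
( Ty ) → Ty
( Base ) → Ty
( int ) → Ty
( int ) → Base → Ty
( int ) → int → Ty
( int ) → int → Base
( int ) → int → ( Ty )
( int ) → int → ( Base )
( int ) → int → ( int )

[Ty [Base ( [Ty [Base int]] )] → [Ty [Base int] → [Ty [Base ( [Ty [Base int]] )]]]]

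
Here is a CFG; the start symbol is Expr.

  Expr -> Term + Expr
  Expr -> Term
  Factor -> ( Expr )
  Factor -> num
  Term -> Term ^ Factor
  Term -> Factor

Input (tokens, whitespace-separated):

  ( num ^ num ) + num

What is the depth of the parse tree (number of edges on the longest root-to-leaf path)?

7

[Expr [Term [Factor ( [Expr [Term [Term [Factor num]] ^ [Factor num]]] )]] + [Expr [Term [Factor num]]]]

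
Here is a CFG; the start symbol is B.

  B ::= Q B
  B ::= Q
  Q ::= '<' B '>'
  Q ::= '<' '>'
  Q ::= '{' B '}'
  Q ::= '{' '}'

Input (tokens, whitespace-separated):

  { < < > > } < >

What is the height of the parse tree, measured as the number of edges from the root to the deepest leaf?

[B [Q { [B [Q < [B [Q < >]] >]] }] [B [Q < >]]]

6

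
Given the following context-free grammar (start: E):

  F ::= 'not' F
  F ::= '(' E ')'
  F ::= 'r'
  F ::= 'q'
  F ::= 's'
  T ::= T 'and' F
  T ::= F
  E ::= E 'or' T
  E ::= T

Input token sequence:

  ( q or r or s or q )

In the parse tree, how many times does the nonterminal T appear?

5

[E [T [F ( [E [E [E [E [T [F q]]] or [T [F r]]] or [T [F s]]] or [T [F q]]] )]]]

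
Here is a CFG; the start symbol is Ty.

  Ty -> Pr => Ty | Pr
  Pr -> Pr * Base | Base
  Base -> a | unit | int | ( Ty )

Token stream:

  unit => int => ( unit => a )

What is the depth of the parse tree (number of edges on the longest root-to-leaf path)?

[Ty [Pr [Base unit]] => [Ty [Pr [Base int]] => [Ty [Pr [Base ( [Ty [Pr [Base unit]] => [Ty [Pr [Base a]]]] )]]]]]

9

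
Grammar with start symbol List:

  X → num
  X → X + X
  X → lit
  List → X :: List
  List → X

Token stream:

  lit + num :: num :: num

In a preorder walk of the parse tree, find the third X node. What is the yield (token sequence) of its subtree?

num

[List [X [X lit] + [X num]] :: [List [X num] :: [List [X num]]]]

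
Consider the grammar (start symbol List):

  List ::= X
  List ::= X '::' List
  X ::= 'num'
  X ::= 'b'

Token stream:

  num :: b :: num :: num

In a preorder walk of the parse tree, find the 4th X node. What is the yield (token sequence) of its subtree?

num

[List [X num] :: [List [X b] :: [List [X num] :: [List [X num]]]]]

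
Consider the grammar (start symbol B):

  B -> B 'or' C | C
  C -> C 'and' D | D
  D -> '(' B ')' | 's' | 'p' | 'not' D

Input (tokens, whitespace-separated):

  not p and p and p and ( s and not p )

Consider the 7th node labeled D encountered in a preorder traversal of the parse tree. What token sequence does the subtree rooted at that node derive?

not p

[B [C [C [C [C [D not [D p]]] and [D p]] and [D p]] and [D ( [B [C [C [D s]] and [D not [D p]]]] )]]]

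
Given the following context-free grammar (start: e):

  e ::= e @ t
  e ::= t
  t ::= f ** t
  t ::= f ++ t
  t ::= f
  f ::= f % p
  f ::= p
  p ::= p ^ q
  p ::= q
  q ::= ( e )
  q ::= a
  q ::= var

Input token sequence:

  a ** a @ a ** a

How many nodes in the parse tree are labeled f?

[e [e [t [f [p [q a]]] ** [t [f [p [q a]]]]]] @ [t [f [p [q a]]] ** [t [f [p [q a]]]]]]

4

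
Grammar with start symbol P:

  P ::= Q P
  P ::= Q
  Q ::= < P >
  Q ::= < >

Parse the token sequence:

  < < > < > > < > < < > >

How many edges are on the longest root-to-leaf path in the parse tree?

[P [Q < [P [Q < >] [P [Q < >]]] >] [P [Q < >] [P [Q < [P [Q < >]] >]]]]

6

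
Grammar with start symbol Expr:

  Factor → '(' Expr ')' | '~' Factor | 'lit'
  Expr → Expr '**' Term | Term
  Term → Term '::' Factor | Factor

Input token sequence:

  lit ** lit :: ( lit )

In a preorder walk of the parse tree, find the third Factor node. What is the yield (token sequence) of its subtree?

( lit )

[Expr [Expr [Term [Factor lit]]] ** [Term [Term [Factor lit]] :: [Factor ( [Expr [Term [Factor lit]]] )]]]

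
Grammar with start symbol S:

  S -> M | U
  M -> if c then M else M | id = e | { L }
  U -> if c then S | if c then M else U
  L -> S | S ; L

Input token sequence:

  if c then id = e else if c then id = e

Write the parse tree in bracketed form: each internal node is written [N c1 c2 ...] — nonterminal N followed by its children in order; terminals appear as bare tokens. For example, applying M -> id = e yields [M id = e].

S
U
if c then M else U
if c then id = e else U
if c then id = e else if c then S
if c then id = e else if c then M
if c then id = e else if c then id = e

[S [U if c then [M id = e] else [U if c then [S [M id = e]]]]]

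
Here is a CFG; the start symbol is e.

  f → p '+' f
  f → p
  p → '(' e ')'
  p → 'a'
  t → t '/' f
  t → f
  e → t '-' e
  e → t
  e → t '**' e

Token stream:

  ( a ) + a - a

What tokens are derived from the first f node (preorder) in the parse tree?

( a ) + a

[e [t [f [p ( [e [t [f [p a]]]] )] + [f [p a]]]] - [e [t [f [p a]]]]]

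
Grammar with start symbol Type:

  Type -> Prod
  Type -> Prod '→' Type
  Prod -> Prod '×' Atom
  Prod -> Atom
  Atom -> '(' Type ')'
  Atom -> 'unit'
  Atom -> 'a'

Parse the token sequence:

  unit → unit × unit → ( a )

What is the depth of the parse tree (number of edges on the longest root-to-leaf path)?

8

[Type [Prod [Atom unit]] → [Type [Prod [Prod [Atom unit]] × [Atom unit]] → [Type [Prod [Atom ( [Type [Prod [Atom a]]] )]]]]]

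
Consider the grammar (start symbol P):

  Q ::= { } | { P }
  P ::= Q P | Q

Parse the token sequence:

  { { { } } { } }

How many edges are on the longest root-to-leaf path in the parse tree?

6

[P [Q { [P [Q { [P [Q { }]] }] [P [Q { }]]] }]]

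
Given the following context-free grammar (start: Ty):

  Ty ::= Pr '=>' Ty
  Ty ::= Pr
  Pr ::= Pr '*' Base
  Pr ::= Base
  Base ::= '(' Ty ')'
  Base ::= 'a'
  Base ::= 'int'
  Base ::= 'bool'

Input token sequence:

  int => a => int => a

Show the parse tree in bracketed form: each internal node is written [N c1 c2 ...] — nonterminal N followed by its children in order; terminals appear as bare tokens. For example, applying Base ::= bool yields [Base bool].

[Ty [Pr [Base int]] => [Ty [Pr [Base a]] => [Ty [Pr [Base int]] => [Ty [Pr [Base a]]]]]]

Ty
Pr => Ty
Base => Ty
int => Ty
int => Pr => Ty
int => Base => Ty
int => a => Ty
int => a => Pr => Ty
int => a => Base => Ty
int => a => int => Ty
int => a => int => Pr
int => a => int => Base
int => a => int => a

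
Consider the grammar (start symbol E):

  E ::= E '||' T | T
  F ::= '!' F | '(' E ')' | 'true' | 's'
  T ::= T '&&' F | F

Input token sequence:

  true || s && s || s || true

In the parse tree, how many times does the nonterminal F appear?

5

[E [E [E [E [T [F true]]] || [T [T [F s]] && [F s]]] || [T [F s]]] || [T [F true]]]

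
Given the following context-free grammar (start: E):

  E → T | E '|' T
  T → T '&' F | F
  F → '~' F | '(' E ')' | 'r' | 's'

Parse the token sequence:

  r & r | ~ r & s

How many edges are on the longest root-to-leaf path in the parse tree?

5

[E [E [T [T [F r]] & [F r]]] | [T [T [F ~ [F r]]] & [F s]]]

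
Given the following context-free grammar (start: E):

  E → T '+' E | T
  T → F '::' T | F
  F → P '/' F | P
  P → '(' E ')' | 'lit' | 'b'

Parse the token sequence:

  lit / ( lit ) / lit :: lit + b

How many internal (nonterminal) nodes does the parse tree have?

[E [T [F [P lit] / [F [P ( [E [T [F [P lit]]]] )] / [F [P lit]]]] :: [T [F [P lit]]]] + [E [T [F [P b]]]]]

19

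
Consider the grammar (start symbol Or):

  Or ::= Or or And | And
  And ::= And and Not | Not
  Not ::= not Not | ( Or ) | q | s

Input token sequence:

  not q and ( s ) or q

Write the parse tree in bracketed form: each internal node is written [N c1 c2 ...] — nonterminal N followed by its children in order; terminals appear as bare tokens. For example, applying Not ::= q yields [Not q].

Or
Or or And
And or And
And and Not or And
Not and Not or And
not Not and Not or And
not q and Not or And
not q and ( Or ) or And
not q and ( And ) or And
not q and ( Not ) or And
not q and ( s ) or And
not q and ( s ) or Not
not q and ( s ) or q

[Or [Or [And [And [Not not [Not q]]] and [Not ( [Or [And [Not s]]] )]]] or [And [Not q]]]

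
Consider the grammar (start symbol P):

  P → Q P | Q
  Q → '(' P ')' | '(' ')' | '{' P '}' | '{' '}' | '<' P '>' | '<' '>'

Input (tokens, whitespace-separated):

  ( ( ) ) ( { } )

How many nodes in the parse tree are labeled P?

[P [Q ( [P [Q ( )]] )] [P [Q ( [P [Q { }]] )]]]

4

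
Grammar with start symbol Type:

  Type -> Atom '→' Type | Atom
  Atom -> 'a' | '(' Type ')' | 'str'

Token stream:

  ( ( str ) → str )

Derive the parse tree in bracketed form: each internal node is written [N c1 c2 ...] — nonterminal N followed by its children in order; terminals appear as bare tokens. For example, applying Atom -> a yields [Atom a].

[Type [Atom ( [Type [Atom ( [Type [Atom str]] )] → [Type [Atom str]]] )]]

Type
Atom
( Type )
( Atom → Type )
( ( Type ) → Type )
( ( Atom ) → Type )
( ( str ) → Type )
( ( str ) → Atom )
( ( str ) → str )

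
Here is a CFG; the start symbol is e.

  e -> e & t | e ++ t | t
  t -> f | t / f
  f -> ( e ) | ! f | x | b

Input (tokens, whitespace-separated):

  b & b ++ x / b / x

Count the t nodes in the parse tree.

[e [e [e [t [f b]]] & [t [f b]]] ++ [t [t [t [f x]] / [f b]] / [f x]]]

5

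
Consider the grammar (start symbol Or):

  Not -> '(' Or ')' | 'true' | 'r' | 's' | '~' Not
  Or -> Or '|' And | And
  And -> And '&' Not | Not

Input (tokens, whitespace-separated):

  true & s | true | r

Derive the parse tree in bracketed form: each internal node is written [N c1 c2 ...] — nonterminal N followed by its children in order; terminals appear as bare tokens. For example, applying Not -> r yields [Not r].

[Or [Or [Or [And [And [Not true]] & [Not s]]] | [And [Not true]]] | [And [Not r]]]

Or
Or | And
Or | And | And
And | And | And
And & Not | And | And
Not & Not | And | And
true & Not | And | And
true & s | And | And
true & s | Not | And
true & s | true | And
true & s | true | Not
true & s | true | r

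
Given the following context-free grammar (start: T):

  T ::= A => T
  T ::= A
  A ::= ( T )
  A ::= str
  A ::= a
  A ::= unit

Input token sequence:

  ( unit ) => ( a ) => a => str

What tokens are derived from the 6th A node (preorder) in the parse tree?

str

[T [A ( [T [A unit]] )] => [T [A ( [T [A a]] )] => [T [A a] => [T [A str]]]]]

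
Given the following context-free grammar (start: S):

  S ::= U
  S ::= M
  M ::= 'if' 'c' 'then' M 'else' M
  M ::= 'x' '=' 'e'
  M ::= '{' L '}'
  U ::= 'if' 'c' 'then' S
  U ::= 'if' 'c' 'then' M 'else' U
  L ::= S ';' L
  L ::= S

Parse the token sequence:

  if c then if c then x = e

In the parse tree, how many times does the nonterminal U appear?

2

[S [U if c then [S [U if c then [S [M x = e]]]]]]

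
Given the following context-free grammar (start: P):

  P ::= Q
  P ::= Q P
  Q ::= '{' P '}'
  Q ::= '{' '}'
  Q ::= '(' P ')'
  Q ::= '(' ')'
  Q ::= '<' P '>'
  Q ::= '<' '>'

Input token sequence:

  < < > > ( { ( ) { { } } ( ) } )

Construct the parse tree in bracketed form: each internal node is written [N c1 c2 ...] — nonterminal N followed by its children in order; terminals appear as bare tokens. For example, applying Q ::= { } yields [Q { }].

P
Q P
< P > P
< Q > P
< < > > P
< < > > Q
< < > > ( P )
< < > > ( Q )
< < > > ( { P } )
< < > > ( { Q P } )
< < > > ( { ( ) P } )
< < > > ( { ( ) Q P } )
< < > > ( { ( ) { P } P } )
< < > > ( { ( ) { Q } P } )
< < > > ( { ( ) { { } } P } )
< < > > ( { ( ) { { } } Q } )
< < > > ( { ( ) { { } } ( ) } )

[P [Q < [P [Q < >]] >] [P [Q ( [P [Q { [P [Q ( )] [P [Q { [P [Q { }]] }] [P [Q ( )]]]] }]] )]]]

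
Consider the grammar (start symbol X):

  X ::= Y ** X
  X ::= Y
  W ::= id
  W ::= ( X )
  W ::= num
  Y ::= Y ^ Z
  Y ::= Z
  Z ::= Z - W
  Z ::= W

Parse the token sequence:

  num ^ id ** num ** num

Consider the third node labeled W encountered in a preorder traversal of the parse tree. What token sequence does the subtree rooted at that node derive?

[X [Y [Y [Z [W num]]] ^ [Z [W id]]] ** [X [Y [Z [W num]]] ** [X [Y [Z [W num]]]]]]

num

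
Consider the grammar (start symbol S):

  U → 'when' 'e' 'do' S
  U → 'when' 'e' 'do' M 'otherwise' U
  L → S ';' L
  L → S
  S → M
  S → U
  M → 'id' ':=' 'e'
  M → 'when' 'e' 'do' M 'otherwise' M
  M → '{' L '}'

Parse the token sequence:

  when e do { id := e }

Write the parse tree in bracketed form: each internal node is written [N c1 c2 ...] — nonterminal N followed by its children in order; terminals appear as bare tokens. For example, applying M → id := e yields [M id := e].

[S [U when e do [S [M { [L [S [M id := e]]] }]]]]

S
U
when e do S
when e do M
when e do { L }
when e do { S }
when e do { M }
when e do { id := e }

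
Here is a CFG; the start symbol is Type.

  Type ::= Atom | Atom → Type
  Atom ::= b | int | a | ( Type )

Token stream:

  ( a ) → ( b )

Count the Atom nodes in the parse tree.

[Type [Atom ( [Type [Atom a]] )] → [Type [Atom ( [Type [Atom b]] )]]]

4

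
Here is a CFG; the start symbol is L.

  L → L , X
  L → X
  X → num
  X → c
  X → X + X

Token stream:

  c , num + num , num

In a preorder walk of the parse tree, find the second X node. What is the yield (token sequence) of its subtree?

num + num

[L [L [L [X c]] , [X [X num] + [X num]]] , [X num]]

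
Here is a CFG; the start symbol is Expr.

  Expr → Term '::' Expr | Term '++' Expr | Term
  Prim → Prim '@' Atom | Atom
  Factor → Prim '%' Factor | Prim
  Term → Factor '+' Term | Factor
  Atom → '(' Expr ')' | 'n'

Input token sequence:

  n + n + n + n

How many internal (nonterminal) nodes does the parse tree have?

17

[Expr [Term [Factor [Prim [Atom n]]] + [Term [Factor [Prim [Atom n]]] + [Term [Factor [Prim [Atom n]]] + [Term [Factor [Prim [Atom n]]]]]]]]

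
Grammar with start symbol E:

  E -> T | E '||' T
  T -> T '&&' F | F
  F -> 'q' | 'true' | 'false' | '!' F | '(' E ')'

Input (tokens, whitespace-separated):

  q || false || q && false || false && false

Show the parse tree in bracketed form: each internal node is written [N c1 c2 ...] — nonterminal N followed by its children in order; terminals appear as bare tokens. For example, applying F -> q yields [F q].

[E [E [E [E [T [F q]]] || [T [F false]]] || [T [T [F q]] && [F false]]] || [T [T [F false]] && [F false]]]

E
E || T
E || T || T
E || T || T || T
T || T || T || T
F || T || T || T
q || T || T || T
q || F || T || T
q || false || T || T
q || false || T && F || T
q || false || F && F || T
q || false || q && F || T
q || false || q && false || T
q || false || q && false || T && F
q || false || q && false || F && F
q || false || q && false || false && F
q || false || q && false || false && false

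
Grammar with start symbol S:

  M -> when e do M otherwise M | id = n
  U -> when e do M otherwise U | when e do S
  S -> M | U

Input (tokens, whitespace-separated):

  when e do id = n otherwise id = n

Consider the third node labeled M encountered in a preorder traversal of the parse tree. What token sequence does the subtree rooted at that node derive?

id = n

[S [M when e do [M id = n] otherwise [M id = n]]]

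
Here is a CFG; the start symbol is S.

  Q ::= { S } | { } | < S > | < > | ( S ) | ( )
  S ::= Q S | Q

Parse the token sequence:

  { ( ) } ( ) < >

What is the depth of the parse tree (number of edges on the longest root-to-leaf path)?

4

[S [Q { [S [Q ( )]] }] [S [Q ( )] [S [Q < >]]]]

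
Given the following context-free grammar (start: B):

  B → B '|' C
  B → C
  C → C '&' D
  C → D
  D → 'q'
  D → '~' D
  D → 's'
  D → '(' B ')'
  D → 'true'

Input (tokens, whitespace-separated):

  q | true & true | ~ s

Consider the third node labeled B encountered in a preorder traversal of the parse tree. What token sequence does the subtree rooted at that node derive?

q

[B [B [B [C [D q]]] | [C [C [D true]] & [D true]]] | [C [D ~ [D s]]]]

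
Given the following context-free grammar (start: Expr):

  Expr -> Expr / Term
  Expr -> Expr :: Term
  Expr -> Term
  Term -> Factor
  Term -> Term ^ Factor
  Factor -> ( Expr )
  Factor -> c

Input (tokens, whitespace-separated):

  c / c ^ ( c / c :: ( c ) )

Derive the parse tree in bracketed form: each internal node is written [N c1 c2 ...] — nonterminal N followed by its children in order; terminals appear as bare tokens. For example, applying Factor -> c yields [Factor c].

[Expr [Expr [Term [Factor c]]] / [Term [Term [Factor c]] ^ [Factor ( [Expr [Expr [Expr [Term [Factor c]]] / [Term [Factor c]]] :: [Term [Factor ( [Expr [Term [Factor c]]] )]]] )]]]

Expr
Expr / Term
Term / Term
Factor / Term
c / Term
c / Term ^ Factor
c / Factor ^ Factor
c / c ^ Factor
c / c ^ ( Expr )
c / c ^ ( Expr :: Term )
c / c ^ ( Expr / Term :: Term )
c / c ^ ( Term / Term :: Term )
c / c ^ ( Factor / Term :: Term )
c / c ^ ( c / Term :: Term )
c / c ^ ( c / Factor :: Term )
c / c ^ ( c / c :: Term )
c / c ^ ( c / c :: Factor )
c / c ^ ( c / c :: ( Expr ) )
c / c ^ ( c / c :: ( Term ) )
c / c ^ ( c / c :: ( Factor ) )
c / c ^ ( c / c :: ( c ) )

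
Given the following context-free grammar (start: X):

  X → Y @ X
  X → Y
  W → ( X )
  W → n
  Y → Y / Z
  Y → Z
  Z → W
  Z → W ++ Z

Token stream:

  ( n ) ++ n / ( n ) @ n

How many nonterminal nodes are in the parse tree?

[X [Y [Y [Z [W ( [X [Y [Z [W n]]]] )] ++ [Z [W n]]]] / [Z [W ( [X [Y [Z [W n]]]] )]]] @ [X [Y [Z [W n]]]]]

21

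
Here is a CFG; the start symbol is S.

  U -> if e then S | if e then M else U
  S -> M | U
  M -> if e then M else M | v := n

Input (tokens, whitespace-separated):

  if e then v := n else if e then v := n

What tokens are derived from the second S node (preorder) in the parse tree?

v := n

[S [U if e then [M v := n] else [U if e then [S [M v := n]]]]]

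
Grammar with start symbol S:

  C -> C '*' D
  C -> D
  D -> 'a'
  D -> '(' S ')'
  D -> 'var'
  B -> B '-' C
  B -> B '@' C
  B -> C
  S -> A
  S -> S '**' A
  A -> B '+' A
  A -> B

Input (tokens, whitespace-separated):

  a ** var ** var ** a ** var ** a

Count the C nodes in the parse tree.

6

[S [S [S [S [S [S [A [B [C [D a]]]]] ** [A [B [C [D var]]]]] ** [A [B [C [D var]]]]] ** [A [B [C [D a]]]]] ** [A [B [C [D var]]]]] ** [A [B [C [D a]]]]]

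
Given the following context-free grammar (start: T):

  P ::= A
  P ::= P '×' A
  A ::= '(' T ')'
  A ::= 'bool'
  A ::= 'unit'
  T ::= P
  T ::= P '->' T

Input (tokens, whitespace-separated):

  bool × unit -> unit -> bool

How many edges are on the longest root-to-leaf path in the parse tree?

5

[T [P [P [A bool]] × [A unit]] -> [T [P [A unit]] -> [T [P [A bool]]]]]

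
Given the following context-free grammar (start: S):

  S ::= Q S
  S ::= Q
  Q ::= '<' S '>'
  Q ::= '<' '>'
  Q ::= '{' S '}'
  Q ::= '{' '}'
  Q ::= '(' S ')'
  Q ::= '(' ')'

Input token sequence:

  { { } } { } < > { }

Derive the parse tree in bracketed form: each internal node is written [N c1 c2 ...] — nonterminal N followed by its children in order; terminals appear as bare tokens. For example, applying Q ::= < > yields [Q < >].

[S [Q { [S [Q { }]] }] [S [Q { }] [S [Q < >] [S [Q { }]]]]]

S
Q S
{ S } S
{ Q } S
{ { } } S
{ { } } Q S
{ { } } { } S
{ { } } { } Q S
{ { } } { } < > S
{ { } } { } < > Q
{ { } } { } < > { }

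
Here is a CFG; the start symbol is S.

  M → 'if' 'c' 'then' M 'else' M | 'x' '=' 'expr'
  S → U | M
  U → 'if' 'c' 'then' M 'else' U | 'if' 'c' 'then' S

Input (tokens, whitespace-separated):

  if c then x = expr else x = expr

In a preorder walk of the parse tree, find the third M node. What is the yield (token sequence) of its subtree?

x = expr

[S [M if c then [M x = expr] else [M x = expr]]]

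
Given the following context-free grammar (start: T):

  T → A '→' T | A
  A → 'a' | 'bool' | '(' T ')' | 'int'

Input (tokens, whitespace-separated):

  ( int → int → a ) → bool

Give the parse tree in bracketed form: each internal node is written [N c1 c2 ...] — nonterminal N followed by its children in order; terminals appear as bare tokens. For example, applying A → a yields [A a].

T
A → T
( T ) → T
( A → T ) → T
( int → T ) → T
( int → A → T ) → T
( int → int → T ) → T
( int → int → A ) → T
( int → int → a ) → T
( int → int → a ) → A
( int → int → a ) → bool

[T [A ( [T [A int] → [T [A int] → [T [A a]]]] )] → [T [A bool]]]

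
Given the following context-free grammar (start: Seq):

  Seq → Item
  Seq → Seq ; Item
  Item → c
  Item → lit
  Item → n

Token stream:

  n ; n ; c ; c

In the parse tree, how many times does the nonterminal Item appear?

4

[Seq [Seq [Seq [Seq [Item n]] ; [Item n]] ; [Item c]] ; [Item c]]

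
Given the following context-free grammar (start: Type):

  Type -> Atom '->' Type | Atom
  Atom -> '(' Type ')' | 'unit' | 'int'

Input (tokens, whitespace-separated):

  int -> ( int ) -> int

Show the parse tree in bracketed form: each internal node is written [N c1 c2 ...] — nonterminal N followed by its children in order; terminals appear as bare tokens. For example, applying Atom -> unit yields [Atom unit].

[Type [Atom int] -> [Type [Atom ( [Type [Atom int]] )] -> [Type [Atom int]]]]

Type
Atom -> Type
int -> Type
int -> Atom -> Type
int -> ( Type ) -> Type
int -> ( Atom ) -> Type
int -> ( int ) -> Type
int -> ( int ) -> Atom
int -> ( int ) -> int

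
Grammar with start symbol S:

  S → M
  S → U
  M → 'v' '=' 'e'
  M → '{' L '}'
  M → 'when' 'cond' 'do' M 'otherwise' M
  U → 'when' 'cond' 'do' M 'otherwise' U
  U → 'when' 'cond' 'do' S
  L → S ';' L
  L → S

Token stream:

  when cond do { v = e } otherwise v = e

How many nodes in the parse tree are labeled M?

[S [M when cond do [M { [L [S [M v = e]]] }] otherwise [M v = e]]]

4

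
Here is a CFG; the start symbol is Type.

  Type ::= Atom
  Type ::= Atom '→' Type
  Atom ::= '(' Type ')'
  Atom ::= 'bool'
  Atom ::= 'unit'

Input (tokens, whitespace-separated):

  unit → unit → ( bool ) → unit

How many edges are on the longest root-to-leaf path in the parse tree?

[Type [Atom unit] → [Type [Atom unit] → [Type [Atom ( [Type [Atom bool]] )] → [Type [Atom unit]]]]]

6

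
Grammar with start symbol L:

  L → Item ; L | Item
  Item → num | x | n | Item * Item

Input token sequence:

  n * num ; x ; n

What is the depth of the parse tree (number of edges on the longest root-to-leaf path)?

4

[L [Item [Item n] * [Item num]] ; [L [Item x] ; [L [Item n]]]]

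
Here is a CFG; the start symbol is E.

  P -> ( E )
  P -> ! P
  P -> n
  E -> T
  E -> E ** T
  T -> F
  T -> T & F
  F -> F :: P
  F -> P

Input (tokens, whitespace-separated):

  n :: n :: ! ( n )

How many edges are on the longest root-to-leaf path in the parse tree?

9

[E [T [F [F [F [P n]] :: [P n]] :: [P ! [P ( [E [T [F [P n]]]] )]]]]]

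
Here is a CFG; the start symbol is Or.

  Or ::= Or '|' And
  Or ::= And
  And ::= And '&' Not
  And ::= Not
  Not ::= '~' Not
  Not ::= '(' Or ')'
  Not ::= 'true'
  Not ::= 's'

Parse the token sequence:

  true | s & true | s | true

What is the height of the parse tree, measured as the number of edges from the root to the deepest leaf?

6

[Or [Or [Or [Or [And [Not true]]] | [And [And [Not s]] & [Not true]]] | [And [Not s]]] | [And [Not true]]]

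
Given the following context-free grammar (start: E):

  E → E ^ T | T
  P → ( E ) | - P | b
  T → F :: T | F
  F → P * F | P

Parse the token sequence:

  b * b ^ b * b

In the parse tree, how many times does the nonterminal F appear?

[E [E [T [F [P b] * [F [P b]]]]] ^ [T [F [P b] * [F [P b]]]]]

4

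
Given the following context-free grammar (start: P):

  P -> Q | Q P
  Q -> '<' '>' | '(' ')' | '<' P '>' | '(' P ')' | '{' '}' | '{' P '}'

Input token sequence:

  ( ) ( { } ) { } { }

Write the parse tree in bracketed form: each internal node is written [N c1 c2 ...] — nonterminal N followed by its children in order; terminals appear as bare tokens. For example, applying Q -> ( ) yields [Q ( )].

[P [Q ( )] [P [Q ( [P [Q { }]] )] [P [Q { }] [P [Q { }]]]]]

P
Q P
( ) P
( ) Q P
( ) ( P ) P
( ) ( Q ) P
( ) ( { } ) P
( ) ( { } ) Q P
( ) ( { } ) { } P
( ) ( { } ) { } Q
( ) ( { } ) { } { }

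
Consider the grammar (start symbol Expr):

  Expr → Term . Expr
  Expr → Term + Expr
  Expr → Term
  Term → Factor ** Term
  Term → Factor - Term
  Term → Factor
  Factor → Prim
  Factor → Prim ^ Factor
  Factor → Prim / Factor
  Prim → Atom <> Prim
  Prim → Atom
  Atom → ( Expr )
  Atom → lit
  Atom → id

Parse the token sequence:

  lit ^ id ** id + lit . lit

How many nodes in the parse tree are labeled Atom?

5

[Expr [Term [Factor [Prim [Atom lit]] ^ [Factor [Prim [Atom id]]]] ** [Term [Factor [Prim [Atom id]]]]] + [Expr [Term [Factor [Prim [Atom lit]]]] . [Expr [Term [Factor [Prim [Atom lit]]]]]]]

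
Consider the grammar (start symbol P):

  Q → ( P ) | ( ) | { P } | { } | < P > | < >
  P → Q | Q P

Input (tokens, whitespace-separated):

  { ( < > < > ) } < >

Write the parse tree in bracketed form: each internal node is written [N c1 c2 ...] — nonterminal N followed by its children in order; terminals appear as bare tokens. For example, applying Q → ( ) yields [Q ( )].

P
Q P
{ P } P
{ Q } P
{ ( P ) } P
{ ( Q P ) } P
{ ( < > P ) } P
{ ( < > Q ) } P
{ ( < > < > ) } P
{ ( < > < > ) } Q
{ ( < > < > ) } < >

[P [Q { [P [Q ( [P [Q < >] [P [Q < >]]] )]] }] [P [Q < >]]]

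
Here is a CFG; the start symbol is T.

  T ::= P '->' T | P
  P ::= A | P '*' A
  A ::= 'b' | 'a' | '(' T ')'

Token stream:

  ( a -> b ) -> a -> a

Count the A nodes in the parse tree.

5

[T [P [A ( [T [P [A a]] -> [T [P [A b]]]] )]] -> [T [P [A a]] -> [T [P [A a]]]]]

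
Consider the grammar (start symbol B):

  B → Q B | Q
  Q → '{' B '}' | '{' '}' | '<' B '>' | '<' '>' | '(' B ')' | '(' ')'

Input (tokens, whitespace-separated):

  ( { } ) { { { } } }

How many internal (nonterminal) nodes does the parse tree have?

10

[B [Q ( [B [Q { }]] )] [B [Q { [B [Q { [B [Q { }]] }]] }]]]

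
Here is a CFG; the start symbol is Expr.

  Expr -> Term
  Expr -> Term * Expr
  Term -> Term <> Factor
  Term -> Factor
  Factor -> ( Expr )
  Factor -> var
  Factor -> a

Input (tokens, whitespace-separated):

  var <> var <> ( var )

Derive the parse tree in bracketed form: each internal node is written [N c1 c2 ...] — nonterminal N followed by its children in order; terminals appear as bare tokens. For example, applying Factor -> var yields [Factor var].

[Expr [Term [Term [Term [Factor var]] <> [Factor var]] <> [Factor ( [Expr [Term [Factor var]]] )]]]

Expr
Term
Term <> Factor
Term <> Factor <> Factor
Factor <> Factor <> Factor
var <> Factor <> Factor
var <> var <> Factor
var <> var <> ( Expr )
var <> var <> ( Term )
var <> var <> ( Factor )
var <> var <> ( var )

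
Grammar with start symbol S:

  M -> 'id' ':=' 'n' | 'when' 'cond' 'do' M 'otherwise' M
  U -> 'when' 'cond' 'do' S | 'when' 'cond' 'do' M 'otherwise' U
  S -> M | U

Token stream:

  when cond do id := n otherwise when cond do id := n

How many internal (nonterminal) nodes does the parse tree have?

6

[S [U when cond do [M id := n] otherwise [U when cond do [S [M id := n]]]]]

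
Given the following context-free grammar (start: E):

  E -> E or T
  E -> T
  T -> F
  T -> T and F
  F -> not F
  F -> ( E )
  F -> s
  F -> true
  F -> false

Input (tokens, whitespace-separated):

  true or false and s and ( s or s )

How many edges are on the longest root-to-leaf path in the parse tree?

[E [E [T [F true]]] or [T [T [T [F false]] and [F s]] and [F ( [E [E [T [F s]]] or [T [F s]]] )]]]

7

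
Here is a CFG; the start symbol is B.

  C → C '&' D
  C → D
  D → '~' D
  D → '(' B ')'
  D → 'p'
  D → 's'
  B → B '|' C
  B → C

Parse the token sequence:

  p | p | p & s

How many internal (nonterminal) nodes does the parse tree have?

[B [B [B [C [D p]]] | [C [D p]]] | [C [C [D p]] & [D s]]]

11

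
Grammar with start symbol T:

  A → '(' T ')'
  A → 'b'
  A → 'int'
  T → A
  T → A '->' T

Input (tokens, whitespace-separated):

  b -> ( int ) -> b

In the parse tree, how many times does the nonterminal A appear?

4

[T [A b] -> [T [A ( [T [A int]] )] -> [T [A b]]]]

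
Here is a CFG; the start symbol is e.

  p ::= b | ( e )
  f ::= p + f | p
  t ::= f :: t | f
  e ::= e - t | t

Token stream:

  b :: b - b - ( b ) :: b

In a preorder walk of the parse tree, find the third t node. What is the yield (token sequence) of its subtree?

[e [e [e [t [f [p b]] :: [t [f [p b]]]]] - [t [f [p b]]]] - [t [f [p ( [e [t [f [p b]]]] )]] :: [t [f [p b]]]]]

b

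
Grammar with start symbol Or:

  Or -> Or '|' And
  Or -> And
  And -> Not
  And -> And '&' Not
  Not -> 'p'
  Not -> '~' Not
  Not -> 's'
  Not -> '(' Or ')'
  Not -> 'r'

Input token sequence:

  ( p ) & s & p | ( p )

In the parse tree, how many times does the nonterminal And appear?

[Or [Or [And [And [And [Not ( [Or [And [Not p]]] )]] & [Not s]] & [Not p]]] | [And [Not ( [Or [And [Not p]]] )]]]

6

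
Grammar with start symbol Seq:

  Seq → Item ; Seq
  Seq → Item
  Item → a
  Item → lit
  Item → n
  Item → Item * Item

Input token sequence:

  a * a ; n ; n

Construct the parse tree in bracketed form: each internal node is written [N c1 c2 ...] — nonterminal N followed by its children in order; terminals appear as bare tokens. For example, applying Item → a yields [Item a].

[Seq [Item [Item a] * [Item a]] ; [Seq [Item n] ; [Seq [Item n]]]]

Seq
Item ; Seq
Item * Item ; Seq
a * Item ; Seq
a * a ; Seq
a * a ; Item ; Seq
a * a ; n ; Seq
a * a ; n ; Item
a * a ; n ; n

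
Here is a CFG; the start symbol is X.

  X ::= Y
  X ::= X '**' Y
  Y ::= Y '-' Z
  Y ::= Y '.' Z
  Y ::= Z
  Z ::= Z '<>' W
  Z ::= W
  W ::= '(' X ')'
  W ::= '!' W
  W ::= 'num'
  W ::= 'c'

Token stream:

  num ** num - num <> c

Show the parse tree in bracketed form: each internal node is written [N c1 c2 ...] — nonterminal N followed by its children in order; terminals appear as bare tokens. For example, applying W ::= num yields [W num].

X
X ** Y
Y ** Y
Z ** Y
W ** Y
num ** Y
num ** Y - Z
num ** Z - Z
num ** W - Z
num ** num - Z
num ** num - Z <> W
num ** num - W <> W
num ** num - num <> W
num ** num - num <> c

[X [X [Y [Z [W num]]]] ** [Y [Y [Z [W num]]] - [Z [Z [W num]] <> [W c]]]]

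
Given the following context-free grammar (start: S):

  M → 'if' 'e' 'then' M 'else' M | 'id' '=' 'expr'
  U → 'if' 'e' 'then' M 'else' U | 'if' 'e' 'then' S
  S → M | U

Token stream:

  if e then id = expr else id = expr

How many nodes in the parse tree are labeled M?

[S [M if e then [M id = expr] else [M id = expr]]]

3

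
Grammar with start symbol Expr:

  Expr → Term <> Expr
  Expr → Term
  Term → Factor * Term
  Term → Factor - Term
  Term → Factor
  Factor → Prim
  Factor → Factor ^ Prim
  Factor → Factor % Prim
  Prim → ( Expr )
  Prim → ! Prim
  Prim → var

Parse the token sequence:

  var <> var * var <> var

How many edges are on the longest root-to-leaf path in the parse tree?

[Expr [Term [Factor [Prim var]]] <> [Expr [Term [Factor [Prim var]] * [Term [Factor [Prim var]]]] <> [Expr [Term [Factor [Prim var]]]]]]

6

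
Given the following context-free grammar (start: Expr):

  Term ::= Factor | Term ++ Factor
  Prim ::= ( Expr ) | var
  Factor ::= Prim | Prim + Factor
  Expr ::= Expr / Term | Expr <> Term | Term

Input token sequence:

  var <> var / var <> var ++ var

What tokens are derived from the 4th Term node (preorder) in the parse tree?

var ++ var

[Expr [Expr [Expr [Expr [Term [Factor [Prim var]]]] <> [Term [Factor [Prim var]]]] / [Term [Factor [Prim var]]]] <> [Term [Term [Factor [Prim var]]] ++ [Factor [Prim var]]]]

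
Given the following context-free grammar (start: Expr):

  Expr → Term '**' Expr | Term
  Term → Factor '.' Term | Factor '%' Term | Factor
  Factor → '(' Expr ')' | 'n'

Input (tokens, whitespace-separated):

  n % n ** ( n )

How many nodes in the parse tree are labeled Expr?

3

[Expr [Term [Factor n] % [Term [Factor n]]] ** [Expr [Term [Factor ( [Expr [Term [Factor n]]] )]]]]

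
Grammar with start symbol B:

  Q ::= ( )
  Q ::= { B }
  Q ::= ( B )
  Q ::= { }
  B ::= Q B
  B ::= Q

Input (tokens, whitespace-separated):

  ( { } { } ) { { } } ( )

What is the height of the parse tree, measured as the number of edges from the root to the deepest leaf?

5

[B [Q ( [B [Q { }] [B [Q { }]]] )] [B [Q { [B [Q { }]] }] [B [Q ( )]]]]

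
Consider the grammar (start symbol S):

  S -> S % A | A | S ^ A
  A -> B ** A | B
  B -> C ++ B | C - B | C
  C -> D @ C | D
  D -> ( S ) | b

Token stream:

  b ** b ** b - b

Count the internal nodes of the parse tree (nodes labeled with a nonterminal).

16

[S [A [B [C [D b]]] ** [A [B [C [D b]]] ** [A [B [C [D b]] - [B [C [D b]]]]]]]]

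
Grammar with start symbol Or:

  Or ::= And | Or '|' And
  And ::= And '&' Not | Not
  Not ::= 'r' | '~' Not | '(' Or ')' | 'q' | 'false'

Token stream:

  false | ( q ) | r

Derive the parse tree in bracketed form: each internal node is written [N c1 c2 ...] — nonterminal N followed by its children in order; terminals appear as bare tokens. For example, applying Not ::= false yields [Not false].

Or
Or | And
Or | And | And
And | And | And
Not | And | And
false | And | And
false | Not | And
false | ( Or ) | And
false | ( And ) | And
false | ( Not ) | And
false | ( q ) | And
false | ( q ) | Not
false | ( q ) | r

[Or [Or [Or [And [Not false]]] | [And [Not ( [Or [And [Not q]]] )]]] | [And [Not r]]]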